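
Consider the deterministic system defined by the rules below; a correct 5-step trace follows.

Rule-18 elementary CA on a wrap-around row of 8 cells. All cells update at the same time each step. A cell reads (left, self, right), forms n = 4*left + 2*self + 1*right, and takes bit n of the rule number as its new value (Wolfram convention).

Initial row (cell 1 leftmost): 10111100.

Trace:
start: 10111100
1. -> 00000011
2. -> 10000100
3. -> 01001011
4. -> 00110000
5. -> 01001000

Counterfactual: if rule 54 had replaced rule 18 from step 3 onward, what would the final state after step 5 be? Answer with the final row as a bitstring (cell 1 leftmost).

(re-executing steps 3..5 under rule 54; state before step 3: 10000100)
3. -> 11001111
4. -> 00110000
5. -> 01001000

01001000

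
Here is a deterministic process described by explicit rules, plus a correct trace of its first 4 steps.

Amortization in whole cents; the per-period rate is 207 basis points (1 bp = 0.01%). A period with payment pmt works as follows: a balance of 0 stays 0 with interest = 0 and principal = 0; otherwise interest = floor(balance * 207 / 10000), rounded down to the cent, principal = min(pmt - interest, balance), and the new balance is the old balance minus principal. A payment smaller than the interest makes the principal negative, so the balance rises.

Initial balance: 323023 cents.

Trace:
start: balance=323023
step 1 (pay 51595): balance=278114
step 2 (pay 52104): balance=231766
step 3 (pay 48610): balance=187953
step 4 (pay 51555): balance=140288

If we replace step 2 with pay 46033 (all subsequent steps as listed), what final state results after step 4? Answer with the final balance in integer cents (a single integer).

(re-executing from step 2 with the substitution; state before step 2: balance=278114)
step 2 (pay 46033): balance=237837
step 3 (pay 48610): balance=194150
step 4 (pay 51555): balance=146613

146613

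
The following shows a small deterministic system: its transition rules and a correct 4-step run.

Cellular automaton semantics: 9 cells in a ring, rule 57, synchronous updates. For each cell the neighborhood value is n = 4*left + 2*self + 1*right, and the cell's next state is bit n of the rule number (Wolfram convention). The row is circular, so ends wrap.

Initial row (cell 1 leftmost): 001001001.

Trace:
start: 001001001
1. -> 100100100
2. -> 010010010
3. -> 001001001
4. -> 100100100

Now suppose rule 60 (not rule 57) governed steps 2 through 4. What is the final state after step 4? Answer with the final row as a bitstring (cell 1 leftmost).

(re-executing steps 2..4 under rule 60; state before step 2: 100100100)
2. -> 110110110
3. -> 101101101
4. -> 011011011

011011011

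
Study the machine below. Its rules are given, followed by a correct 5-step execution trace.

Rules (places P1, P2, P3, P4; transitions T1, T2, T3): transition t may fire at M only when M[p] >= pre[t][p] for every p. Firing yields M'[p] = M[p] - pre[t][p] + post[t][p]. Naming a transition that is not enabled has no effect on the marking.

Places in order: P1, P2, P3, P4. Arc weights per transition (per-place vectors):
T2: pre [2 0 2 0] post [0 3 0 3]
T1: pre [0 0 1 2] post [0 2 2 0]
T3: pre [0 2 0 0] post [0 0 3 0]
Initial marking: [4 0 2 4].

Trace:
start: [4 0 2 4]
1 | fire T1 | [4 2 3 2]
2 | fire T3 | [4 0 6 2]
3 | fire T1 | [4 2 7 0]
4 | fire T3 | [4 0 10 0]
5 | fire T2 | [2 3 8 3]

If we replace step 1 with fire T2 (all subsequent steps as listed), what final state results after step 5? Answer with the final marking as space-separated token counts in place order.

0 4 5 8

(re-executing from step 1 with the substitution; state before step 1: [4 0 2 4])
1 | fire T2 | [2 3 0 7]
2 | fire T3 | [2 1 3 7]
3 | fire T1 | [2 3 4 5]
4 | fire T3 | [2 1 7 5]
5 | fire T2 | [0 4 5 8]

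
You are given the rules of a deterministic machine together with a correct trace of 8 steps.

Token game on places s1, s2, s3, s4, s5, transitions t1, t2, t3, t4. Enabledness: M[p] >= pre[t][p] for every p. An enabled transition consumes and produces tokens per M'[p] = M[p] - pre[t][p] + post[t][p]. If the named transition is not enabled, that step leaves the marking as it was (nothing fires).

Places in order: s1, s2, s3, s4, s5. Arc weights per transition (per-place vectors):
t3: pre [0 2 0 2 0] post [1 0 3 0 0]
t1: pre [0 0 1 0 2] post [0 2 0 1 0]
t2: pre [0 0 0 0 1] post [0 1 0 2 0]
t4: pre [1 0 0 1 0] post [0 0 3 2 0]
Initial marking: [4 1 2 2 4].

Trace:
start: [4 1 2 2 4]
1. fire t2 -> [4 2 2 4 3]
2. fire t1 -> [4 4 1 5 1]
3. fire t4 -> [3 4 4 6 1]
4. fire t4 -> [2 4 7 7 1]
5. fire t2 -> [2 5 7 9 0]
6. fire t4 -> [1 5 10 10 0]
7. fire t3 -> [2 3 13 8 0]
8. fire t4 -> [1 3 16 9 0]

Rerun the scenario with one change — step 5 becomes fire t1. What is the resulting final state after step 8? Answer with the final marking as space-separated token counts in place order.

(re-executing from step 5 with the substitution; state before step 5: [2 4 7 7 1])
5. fire t1 -> [2 4 7 7 1]
6. fire t4 -> [1 4 10 8 1]
7. fire t3 -> [2 2 13 6 1]
8. fire t4 -> [1 2 16 7 1]

1 2 16 7 1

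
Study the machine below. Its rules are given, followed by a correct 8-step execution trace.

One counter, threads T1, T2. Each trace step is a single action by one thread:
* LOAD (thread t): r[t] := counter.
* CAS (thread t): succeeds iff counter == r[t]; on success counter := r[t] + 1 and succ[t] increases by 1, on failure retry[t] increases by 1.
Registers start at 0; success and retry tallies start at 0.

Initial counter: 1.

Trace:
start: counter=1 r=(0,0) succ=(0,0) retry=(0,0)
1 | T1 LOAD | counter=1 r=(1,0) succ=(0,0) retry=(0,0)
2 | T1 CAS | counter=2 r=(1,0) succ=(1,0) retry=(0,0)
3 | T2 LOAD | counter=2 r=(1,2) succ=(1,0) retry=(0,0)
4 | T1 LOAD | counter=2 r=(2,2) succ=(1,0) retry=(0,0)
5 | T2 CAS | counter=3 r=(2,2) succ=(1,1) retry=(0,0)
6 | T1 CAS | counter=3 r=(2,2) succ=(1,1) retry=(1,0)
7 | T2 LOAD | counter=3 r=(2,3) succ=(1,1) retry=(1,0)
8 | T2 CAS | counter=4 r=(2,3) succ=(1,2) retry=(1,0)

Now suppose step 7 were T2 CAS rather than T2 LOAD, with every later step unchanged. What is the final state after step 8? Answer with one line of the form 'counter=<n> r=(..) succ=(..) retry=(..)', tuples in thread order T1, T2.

(re-executing from step 7 with the substitution; state before step 7: counter=3 r=(2,2) succ=(1,1) retry=(1,0))
7 | T2 CAS | counter=3 r=(2,2) succ=(1,1) retry=(1,1)
8 | T2 CAS | counter=3 r=(2,2) succ=(1,1) retry=(1,2)

counter=3 r=(2,2) succ=(1,1) retry=(1,2)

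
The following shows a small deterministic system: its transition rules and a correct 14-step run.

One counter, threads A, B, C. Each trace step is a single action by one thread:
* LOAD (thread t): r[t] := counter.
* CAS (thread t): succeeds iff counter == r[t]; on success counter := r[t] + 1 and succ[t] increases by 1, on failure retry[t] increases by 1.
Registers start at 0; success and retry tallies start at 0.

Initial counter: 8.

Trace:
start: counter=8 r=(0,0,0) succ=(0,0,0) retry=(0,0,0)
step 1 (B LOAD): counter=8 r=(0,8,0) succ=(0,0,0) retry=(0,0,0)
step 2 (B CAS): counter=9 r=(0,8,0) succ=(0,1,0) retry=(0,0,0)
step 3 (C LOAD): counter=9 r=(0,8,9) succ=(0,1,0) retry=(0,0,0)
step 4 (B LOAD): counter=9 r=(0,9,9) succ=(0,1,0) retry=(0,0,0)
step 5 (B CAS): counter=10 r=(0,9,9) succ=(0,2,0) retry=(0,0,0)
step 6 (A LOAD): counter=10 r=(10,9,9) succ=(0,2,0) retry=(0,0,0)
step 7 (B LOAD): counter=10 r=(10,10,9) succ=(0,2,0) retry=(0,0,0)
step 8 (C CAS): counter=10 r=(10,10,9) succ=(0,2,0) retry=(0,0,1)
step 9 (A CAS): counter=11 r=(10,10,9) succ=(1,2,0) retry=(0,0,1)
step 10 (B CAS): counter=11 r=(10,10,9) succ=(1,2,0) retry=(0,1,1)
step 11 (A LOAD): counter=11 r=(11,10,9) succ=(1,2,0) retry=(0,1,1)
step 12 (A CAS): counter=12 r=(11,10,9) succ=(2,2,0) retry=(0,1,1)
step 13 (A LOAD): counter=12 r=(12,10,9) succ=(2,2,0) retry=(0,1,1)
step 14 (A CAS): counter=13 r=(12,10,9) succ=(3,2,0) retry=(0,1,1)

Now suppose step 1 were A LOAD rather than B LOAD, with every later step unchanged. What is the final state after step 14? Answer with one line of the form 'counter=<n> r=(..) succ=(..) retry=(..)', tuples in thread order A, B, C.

(re-executing from step 1 with the substitution; state before step 1: counter=8 r=(0,0,0) succ=(0,0,0) retry=(0,0,0))
step 1 (A LOAD): counter=8 r=(8,0,0) succ=(0,0,0) retry=(0,0,0)
step 2 (B CAS): counter=8 r=(8,0,0) succ=(0,0,0) retry=(0,1,0)
step 3 (C LOAD): counter=8 r=(8,0,8) succ=(0,0,0) retry=(0,1,0)
step 4 (B LOAD): counter=8 r=(8,8,8) succ=(0,0,0) retry=(0,1,0)
step 5 (B CAS): counter=9 r=(8,8,8) succ=(0,1,0) retry=(0,1,0)
step 6 (A LOAD): counter=9 r=(9,8,8) succ=(0,1,0) retry=(0,1,0)
step 7 (B LOAD): counter=9 r=(9,9,8) succ=(0,1,0) retry=(0,1,0)
step 8 (C CAS): counter=9 r=(9,9,8) succ=(0,1,0) retry=(0,1,1)
step 9 (A CAS): counter=10 r=(9,9,8) succ=(1,1,0) retry=(0,1,1)
step 10 (B CAS): counter=10 r=(9,9,8) succ=(1,1,0) retry=(0,2,1)
step 11 (A LOAD): counter=10 r=(10,9,8) succ=(1,1,0) retry=(0,2,1)
step 12 (A CAS): counter=11 r=(10,9,8) succ=(2,1,0) retry=(0,2,1)
step 13 (A LOAD): counter=11 r=(11,9,8) succ=(2,1,0) retry=(0,2,1)
step 14 (A CAS): counter=12 r=(11,9,8) succ=(3,1,0) retry=(0,2,1)

counter=12 r=(11,9,8) succ=(3,1,0) retry=(0,2,1)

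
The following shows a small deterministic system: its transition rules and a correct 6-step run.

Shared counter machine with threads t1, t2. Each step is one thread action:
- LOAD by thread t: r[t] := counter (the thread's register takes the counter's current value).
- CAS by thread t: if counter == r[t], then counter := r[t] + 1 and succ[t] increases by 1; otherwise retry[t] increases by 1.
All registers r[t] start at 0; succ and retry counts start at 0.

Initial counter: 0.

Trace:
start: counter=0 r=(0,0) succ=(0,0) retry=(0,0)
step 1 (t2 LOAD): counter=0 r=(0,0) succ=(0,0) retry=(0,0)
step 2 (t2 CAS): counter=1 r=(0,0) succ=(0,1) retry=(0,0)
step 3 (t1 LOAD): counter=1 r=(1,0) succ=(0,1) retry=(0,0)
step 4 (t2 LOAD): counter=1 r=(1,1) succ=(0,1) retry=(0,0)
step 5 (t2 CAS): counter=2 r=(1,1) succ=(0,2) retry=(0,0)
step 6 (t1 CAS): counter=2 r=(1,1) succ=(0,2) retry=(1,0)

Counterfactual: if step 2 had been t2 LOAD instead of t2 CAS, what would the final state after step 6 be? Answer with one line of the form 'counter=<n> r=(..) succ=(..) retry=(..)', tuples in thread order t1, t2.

counter=1 r=(0,0) succ=(0,1) retry=(1,0)

(re-executing from step 2 with the substitution; state before step 2: counter=0 r=(0,0) succ=(0,0) retry=(0,0))
step 2 (t2 LOAD): counter=0 r=(0,0) succ=(0,0) retry=(0,0)
step 3 (t1 LOAD): counter=0 r=(0,0) succ=(0,0) retry=(0,0)
step 4 (t2 LOAD): counter=0 r=(0,0) succ=(0,0) retry=(0,0)
step 5 (t2 CAS): counter=1 r=(0,0) succ=(0,1) retry=(0,0)
step 6 (t1 CAS): counter=1 r=(0,0) succ=(0,1) retry=(1,0)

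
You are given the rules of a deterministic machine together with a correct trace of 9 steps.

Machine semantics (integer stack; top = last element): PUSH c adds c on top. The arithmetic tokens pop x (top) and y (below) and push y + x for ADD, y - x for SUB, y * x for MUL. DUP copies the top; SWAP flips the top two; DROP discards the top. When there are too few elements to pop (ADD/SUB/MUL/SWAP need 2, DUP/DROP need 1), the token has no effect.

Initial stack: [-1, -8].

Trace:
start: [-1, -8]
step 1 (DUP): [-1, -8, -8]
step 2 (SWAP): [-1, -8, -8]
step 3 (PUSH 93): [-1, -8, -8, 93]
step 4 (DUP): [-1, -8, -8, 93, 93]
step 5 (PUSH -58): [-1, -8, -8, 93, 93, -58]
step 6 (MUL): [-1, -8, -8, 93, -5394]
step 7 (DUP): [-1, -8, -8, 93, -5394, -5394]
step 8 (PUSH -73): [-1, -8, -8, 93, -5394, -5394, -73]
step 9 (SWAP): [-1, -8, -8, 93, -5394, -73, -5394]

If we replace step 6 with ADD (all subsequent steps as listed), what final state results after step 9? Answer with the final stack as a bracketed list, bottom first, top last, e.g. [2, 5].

[-1, -8, -8, 93, 35, -73, 35]

(re-executing from step 6 with the substitution; state before step 6: [-1, -8, -8, 93, 93, -58])
step 6 (ADD): [-1, -8, -8, 93, 35]
step 7 (DUP): [-1, -8, -8, 93, 35, 35]
step 8 (PUSH -73): [-1, -8, -8, 93, 35, 35, -73]
step 9 (SWAP): [-1, -8, -8, 93, 35, -73, 35]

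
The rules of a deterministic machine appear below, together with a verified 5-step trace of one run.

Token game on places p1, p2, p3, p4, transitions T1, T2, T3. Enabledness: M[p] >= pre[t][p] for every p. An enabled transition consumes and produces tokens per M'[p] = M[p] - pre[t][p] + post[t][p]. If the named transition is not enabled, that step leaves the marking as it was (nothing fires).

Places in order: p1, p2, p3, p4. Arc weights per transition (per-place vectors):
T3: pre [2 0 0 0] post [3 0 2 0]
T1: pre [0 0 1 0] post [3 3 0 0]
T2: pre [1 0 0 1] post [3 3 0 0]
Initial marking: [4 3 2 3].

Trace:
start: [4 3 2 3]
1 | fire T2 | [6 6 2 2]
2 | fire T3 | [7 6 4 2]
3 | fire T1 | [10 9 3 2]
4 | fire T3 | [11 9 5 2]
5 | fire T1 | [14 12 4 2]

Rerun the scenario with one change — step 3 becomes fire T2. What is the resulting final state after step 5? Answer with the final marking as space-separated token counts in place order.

(re-executing from step 3 with the substitution; state before step 3: [7 6 4 2])
3 | fire T2 | [9 9 4 1]
4 | fire T3 | [10 9 6 1]
5 | fire T1 | [13 12 5 1]

13 12 5 1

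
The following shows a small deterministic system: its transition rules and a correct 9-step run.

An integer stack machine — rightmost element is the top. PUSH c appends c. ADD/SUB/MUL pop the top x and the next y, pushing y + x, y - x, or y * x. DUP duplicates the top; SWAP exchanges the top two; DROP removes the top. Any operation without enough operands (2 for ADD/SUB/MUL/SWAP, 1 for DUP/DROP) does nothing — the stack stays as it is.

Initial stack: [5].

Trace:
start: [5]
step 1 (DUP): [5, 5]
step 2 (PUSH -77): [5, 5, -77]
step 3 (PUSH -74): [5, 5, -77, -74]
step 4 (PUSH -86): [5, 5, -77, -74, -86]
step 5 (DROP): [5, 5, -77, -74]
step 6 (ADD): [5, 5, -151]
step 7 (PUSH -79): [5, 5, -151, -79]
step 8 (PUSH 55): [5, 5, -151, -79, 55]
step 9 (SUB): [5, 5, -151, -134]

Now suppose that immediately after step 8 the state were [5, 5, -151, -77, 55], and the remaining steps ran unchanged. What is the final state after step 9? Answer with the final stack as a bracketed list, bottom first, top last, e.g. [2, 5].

state after step 8 := [5, 5, -151, -77, 55]
step 9 (SUB): [5, 5, -151, -132]

[5, 5, -151, -132]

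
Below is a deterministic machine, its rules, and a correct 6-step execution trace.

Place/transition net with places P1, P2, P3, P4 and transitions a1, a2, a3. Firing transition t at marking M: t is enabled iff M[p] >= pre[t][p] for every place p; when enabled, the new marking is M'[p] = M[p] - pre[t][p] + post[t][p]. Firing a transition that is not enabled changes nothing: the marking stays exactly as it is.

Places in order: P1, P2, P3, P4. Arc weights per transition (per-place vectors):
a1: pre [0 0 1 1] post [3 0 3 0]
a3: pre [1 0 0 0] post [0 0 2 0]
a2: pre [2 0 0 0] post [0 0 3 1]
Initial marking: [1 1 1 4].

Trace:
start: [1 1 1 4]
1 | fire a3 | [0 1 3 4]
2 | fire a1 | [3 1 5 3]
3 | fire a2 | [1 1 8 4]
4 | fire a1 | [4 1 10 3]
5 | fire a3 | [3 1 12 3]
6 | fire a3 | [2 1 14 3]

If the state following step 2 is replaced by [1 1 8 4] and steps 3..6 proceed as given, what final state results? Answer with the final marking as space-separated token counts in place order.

2 1 14 3

state after step 2 := [1 1 8 4]
3 | fire a2 | [1 1 8 4]
4 | fire a1 | [4 1 10 3]
5 | fire a3 | [3 1 12 3]
6 | fire a3 | [2 1 14 3]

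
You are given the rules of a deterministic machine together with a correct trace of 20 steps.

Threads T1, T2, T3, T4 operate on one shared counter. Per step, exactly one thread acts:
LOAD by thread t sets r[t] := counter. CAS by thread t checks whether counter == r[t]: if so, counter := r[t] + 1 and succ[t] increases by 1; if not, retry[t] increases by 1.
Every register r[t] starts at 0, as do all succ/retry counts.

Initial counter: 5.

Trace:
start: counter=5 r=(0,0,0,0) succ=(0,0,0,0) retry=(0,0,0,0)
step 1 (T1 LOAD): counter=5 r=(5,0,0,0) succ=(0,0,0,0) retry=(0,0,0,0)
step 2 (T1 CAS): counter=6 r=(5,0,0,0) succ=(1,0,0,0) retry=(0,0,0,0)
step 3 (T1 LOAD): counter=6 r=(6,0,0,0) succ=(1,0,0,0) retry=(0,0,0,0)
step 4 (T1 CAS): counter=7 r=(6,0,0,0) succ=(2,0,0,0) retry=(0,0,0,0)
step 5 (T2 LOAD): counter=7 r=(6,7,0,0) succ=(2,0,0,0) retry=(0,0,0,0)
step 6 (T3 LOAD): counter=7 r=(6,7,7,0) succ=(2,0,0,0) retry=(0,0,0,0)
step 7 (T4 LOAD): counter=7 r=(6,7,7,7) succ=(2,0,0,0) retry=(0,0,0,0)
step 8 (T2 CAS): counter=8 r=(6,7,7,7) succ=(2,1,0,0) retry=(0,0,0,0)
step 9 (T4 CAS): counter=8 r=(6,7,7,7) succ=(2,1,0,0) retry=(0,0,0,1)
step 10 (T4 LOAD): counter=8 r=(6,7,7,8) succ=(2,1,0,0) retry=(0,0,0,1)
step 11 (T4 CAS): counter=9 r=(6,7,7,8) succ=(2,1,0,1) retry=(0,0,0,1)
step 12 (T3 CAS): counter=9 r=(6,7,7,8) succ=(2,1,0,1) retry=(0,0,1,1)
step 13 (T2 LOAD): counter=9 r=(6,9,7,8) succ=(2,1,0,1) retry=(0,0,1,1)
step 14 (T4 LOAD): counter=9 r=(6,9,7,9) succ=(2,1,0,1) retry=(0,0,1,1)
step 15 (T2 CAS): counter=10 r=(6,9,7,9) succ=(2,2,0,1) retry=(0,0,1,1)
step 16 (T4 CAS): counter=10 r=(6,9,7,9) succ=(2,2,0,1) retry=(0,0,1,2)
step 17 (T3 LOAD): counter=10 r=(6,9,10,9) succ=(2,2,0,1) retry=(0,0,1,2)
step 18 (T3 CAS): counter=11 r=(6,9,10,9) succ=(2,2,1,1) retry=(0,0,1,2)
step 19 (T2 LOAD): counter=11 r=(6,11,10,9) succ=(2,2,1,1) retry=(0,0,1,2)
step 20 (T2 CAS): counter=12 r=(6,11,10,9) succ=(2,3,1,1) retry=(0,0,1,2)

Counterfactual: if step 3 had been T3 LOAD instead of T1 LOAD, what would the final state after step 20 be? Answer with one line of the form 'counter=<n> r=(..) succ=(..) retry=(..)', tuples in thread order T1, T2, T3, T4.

(re-executing from step 3 with the substitution; state before step 3: counter=6 r=(5,0,0,0) succ=(1,0,0,0) retry=(0,0,0,0))
step 3 (T3 LOAD): counter=6 r=(5,0,6,0) succ=(1,0,0,0) retry=(0,0,0,0)
step 4 (T1 CAS): counter=6 r=(5,0,6,0) succ=(1,0,0,0) retry=(1,0,0,0)
step 5 (T2 LOAD): counter=6 r=(5,6,6,0) succ=(1,0,0,0) retry=(1,0,0,0)
step 6 (T3 LOAD): counter=6 r=(5,6,6,0) succ=(1,0,0,0) retry=(1,0,0,0)
step 7 (T4 LOAD): counter=6 r=(5,6,6,6) succ=(1,0,0,0) retry=(1,0,0,0)
step 8 (T2 CAS): counter=7 r=(5,6,6,6) succ=(1,1,0,0) retry=(1,0,0,0)
step 9 (T4 CAS): counter=7 r=(5,6,6,6) succ=(1,1,0,0) retry=(1,0,0,1)
step 10 (T4 LOAD): counter=7 r=(5,6,6,7) succ=(1,1,0,0) retry=(1,0,0,1)
step 11 (T4 CAS): counter=8 r=(5,6,6,7) succ=(1,1,0,1) retry=(1,0,0,1)
step 12 (T3 CAS): counter=8 r=(5,6,6,7) succ=(1,1,0,1) retry=(1,0,1,1)
step 13 (T2 LOAD): counter=8 r=(5,8,6,7) succ=(1,1,0,1) retry=(1,0,1,1)
step 14 (T4 LOAD): counter=8 r=(5,8,6,8) succ=(1,1,0,1) retry=(1,0,1,1)
step 15 (T2 CAS): counter=9 r=(5,8,6,8) succ=(1,2,0,1) retry=(1,0,1,1)
step 16 (T4 CAS): counter=9 r=(5,8,6,8) succ=(1,2,0,1) retry=(1,0,1,2)
step 17 (T3 LOAD): counter=9 r=(5,8,9,8) succ=(1,2,0,1) retry=(1,0,1,2)
step 18 (T3 CAS): counter=10 r=(5,8,9,8) succ=(1,2,1,1) retry=(1,0,1,2)
step 19 (T2 LOAD): counter=10 r=(5,10,9,8) succ=(1,2,1,1) retry=(1,0,1,2)
step 20 (T2 CAS): counter=11 r=(5,10,9,8) succ=(1,3,1,1) retry=(1,0,1,2)

counter=11 r=(5,10,9,8) succ=(1,3,1,1) retry=(1,0,1,2)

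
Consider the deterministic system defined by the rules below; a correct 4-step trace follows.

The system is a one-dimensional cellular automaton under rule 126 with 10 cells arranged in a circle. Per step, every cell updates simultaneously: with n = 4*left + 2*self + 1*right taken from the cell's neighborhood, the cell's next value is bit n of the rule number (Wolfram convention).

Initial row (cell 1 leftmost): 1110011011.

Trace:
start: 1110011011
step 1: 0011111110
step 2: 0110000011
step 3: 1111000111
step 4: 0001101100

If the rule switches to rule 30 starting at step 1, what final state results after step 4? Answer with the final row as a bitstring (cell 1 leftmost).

1000100101

(re-executing steps 1..4 under rule 30; state before step 1: 1110011011)
step 1: 0001110010
step 2: 0011001111
step 3: 1110111000
step 4: 1000100101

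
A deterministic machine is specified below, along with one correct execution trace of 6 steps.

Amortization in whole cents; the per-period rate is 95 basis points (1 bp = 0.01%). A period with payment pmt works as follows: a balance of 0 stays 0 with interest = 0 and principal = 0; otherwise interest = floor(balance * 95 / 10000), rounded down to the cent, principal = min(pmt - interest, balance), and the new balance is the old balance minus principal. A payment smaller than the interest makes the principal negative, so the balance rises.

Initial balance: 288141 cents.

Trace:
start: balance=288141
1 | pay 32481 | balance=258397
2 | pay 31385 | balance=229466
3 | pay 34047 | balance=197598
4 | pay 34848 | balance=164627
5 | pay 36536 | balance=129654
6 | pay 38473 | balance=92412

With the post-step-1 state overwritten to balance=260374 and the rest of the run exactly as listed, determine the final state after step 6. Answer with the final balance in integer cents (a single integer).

94486

state after step 1 := balance=260374
2 | pay 31385 | balance=231462
3 | pay 34047 | balance=199613
4 | pay 34848 | balance=166661
5 | pay 36536 | balance=131708
6 | pay 38473 | balance=94486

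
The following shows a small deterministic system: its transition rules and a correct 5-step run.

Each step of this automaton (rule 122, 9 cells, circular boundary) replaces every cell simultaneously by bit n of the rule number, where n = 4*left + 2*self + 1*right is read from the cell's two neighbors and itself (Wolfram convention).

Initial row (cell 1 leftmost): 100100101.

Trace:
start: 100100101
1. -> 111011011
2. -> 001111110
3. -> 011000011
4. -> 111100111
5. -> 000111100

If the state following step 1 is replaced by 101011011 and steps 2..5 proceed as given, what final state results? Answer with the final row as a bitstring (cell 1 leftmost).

state after step 1 := 101011011
2. -> 110111110
3. -> 111100011
4. -> 000110110
5. -> 001111111

001111111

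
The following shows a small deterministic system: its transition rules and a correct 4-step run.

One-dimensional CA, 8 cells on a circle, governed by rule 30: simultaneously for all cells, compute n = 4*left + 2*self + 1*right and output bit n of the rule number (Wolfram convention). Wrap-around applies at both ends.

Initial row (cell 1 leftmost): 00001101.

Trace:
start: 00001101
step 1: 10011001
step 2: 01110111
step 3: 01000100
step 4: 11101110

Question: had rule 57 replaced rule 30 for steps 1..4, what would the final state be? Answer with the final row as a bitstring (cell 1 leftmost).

(re-executing steps 1..4 under rule 57; state before step 1: 00001101)
step 1: 11101010
step 2: 10010101
step 3: 01001011
step 4: 10100110

10100110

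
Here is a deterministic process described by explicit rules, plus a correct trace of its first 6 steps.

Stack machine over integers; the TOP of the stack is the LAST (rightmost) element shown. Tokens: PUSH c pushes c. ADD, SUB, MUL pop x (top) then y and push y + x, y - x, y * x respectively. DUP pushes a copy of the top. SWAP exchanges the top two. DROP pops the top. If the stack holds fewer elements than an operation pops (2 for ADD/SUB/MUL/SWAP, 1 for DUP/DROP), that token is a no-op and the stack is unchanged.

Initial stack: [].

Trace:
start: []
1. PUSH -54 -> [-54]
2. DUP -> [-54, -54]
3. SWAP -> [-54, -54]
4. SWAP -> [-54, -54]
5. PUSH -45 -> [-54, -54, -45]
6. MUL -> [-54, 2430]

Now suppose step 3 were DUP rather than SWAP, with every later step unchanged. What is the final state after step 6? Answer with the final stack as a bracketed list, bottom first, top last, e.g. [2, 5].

[-54, -54, 2430]

(re-executing from step 3 with the substitution; state before step 3: [-54, -54])
3. DUP -> [-54, -54, -54]
4. SWAP -> [-54, -54, -54]
5. PUSH -45 -> [-54, -54, -54, -45]
6. MUL -> [-54, -54, 2430]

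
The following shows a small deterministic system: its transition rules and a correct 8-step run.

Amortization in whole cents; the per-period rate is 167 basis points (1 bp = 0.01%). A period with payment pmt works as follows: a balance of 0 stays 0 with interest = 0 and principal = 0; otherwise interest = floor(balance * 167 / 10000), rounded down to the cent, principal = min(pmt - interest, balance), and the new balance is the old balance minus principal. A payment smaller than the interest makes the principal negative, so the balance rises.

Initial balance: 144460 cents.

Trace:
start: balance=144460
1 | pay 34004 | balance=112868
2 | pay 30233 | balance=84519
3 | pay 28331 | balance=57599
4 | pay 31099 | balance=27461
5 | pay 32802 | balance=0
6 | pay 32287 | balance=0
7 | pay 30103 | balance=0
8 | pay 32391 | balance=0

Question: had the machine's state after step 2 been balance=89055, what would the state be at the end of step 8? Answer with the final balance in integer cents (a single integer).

state after step 2 := balance=89055
3 | pay 28331 | balance=62211
4 | pay 31099 | balance=32150
5 | pay 32802 | balance=0
6 | pay 32287 | balance=0
7 | pay 30103 | balance=0
8 | pay 32391 | balance=0

0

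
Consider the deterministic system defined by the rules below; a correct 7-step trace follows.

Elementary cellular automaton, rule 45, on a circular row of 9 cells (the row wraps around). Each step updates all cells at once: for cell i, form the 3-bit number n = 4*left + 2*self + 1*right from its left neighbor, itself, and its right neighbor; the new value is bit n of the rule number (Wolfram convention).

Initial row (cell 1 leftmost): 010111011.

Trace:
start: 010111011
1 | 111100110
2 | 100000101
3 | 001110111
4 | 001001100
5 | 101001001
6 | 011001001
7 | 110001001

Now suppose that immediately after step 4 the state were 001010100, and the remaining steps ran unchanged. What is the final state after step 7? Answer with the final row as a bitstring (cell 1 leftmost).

state after step 4 := 001010100
5 | 101111101
6 | 011000011
7 | 110011010

110011010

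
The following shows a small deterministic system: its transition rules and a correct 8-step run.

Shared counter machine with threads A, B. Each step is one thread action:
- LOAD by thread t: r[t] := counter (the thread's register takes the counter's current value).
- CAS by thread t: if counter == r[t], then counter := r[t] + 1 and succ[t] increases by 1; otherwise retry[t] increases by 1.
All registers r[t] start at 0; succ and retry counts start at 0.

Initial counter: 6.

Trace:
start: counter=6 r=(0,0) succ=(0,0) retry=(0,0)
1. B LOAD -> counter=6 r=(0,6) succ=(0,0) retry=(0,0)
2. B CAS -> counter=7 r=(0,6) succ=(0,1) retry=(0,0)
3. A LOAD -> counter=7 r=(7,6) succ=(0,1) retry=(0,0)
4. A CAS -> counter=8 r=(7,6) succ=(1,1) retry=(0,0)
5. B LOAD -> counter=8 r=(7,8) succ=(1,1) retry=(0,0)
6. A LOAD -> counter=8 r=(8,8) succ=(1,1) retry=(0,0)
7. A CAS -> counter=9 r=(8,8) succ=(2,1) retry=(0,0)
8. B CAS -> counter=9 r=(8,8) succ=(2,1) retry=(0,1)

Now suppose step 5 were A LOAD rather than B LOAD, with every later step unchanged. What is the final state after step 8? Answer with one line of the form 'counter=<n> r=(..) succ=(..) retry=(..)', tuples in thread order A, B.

(re-executing from step 5 with the substitution; state before step 5: counter=8 r=(7,6) succ=(1,1) retry=(0,0))
5. A LOAD -> counter=8 r=(8,6) succ=(1,1) retry=(0,0)
6. A LOAD -> counter=8 r=(8,6) succ=(1,1) retry=(0,0)
7. A CAS -> counter=9 r=(8,6) succ=(2,1) retry=(0,0)
8. B CAS -> counter=9 r=(8,6) succ=(2,1) retry=(0,1)

counter=9 r=(8,6) succ=(2,1) retry=(0,1)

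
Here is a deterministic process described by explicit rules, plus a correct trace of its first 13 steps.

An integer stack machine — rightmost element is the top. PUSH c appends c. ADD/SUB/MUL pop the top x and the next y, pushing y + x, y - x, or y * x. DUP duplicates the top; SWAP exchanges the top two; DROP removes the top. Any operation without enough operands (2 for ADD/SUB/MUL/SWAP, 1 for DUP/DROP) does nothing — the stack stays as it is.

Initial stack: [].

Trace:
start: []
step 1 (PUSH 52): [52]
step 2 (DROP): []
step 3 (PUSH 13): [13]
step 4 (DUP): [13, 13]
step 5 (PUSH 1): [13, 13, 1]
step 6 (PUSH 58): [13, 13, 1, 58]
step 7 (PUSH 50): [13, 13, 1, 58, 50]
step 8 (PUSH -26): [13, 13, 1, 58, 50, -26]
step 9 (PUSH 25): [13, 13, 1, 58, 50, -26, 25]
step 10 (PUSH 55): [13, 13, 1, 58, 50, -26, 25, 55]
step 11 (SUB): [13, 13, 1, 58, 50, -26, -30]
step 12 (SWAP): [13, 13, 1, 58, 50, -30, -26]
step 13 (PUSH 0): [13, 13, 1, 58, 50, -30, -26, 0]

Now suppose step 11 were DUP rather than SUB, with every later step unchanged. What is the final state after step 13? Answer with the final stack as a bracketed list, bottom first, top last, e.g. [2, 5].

(re-executing from step 11 with the substitution; state before step 11: [13, 13, 1, 58, 50, -26, 25, 55])
step 11 (DUP): [13, 13, 1, 58, 50, -26, 25, 55, 55]
step 12 (SWAP): [13, 13, 1, 58, 50, -26, 25, 55, 55]
step 13 (PUSH 0): [13, 13, 1, 58, 50, -26, 25, 55, 55, 0]

[13, 13, 1, 58, 50, -26, 25, 55, 55, 0]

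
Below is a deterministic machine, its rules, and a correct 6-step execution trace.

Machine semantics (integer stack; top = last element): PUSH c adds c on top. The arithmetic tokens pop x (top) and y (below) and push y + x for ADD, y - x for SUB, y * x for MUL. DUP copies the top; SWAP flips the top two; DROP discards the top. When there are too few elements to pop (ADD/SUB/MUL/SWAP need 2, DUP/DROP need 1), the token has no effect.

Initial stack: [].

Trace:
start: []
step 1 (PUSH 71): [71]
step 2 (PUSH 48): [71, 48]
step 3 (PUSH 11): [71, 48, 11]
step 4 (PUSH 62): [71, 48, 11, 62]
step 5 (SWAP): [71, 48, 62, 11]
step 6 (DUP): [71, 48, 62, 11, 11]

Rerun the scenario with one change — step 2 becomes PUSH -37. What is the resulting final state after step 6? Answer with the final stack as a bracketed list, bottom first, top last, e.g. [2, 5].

[71, -37, 62, 11, 11]

(re-executing from step 2 with the substitution; state before step 2: [71])
step 2 (PUSH -37): [71, -37]
step 3 (PUSH 11): [71, -37, 11]
step 4 (PUSH 62): [71, -37, 11, 62]
step 5 (SWAP): [71, -37, 62, 11]
step 6 (DUP): [71, -37, 62, 11, 11]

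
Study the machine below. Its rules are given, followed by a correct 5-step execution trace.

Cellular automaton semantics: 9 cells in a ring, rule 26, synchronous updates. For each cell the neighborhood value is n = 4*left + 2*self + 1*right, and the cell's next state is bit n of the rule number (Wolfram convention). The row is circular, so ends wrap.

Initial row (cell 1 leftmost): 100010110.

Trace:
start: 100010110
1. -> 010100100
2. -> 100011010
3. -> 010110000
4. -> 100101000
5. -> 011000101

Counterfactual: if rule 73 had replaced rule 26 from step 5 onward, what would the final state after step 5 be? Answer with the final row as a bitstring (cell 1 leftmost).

(re-executing step 5 under rule 73; state before step 5: 100101000)
5. -> 000000010

000000010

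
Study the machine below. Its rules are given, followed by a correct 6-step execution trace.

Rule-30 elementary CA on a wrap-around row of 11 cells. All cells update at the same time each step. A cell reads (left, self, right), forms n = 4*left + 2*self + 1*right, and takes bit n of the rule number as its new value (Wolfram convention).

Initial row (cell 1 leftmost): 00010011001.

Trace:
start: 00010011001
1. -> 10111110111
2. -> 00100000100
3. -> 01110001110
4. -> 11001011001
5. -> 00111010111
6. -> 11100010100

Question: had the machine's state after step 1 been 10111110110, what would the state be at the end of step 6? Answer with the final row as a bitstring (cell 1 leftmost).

state after step 1 := 10111110110
2. -> 10100000100
3. -> 10110001111
4. -> 00101011000
5. -> 01101010100
6. -> 11001010110

11001010110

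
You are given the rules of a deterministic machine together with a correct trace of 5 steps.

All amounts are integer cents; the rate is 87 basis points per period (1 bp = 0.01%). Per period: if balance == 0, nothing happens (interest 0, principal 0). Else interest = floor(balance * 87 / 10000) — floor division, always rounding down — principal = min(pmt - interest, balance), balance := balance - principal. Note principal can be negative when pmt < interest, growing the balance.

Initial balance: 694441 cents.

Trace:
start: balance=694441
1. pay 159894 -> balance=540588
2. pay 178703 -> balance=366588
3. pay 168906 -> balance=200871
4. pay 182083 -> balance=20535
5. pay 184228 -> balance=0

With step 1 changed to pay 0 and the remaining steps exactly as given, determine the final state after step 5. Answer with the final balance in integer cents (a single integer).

(re-executing from step 1 with the substitution; state before step 1: balance=694441)
1. pay 0 -> balance=700482
2. pay 178703 -> balance=527873
3. pay 168906 -> balance=363559
4. pay 182083 -> balance=184638
5. pay 184228 -> balance=2016

2016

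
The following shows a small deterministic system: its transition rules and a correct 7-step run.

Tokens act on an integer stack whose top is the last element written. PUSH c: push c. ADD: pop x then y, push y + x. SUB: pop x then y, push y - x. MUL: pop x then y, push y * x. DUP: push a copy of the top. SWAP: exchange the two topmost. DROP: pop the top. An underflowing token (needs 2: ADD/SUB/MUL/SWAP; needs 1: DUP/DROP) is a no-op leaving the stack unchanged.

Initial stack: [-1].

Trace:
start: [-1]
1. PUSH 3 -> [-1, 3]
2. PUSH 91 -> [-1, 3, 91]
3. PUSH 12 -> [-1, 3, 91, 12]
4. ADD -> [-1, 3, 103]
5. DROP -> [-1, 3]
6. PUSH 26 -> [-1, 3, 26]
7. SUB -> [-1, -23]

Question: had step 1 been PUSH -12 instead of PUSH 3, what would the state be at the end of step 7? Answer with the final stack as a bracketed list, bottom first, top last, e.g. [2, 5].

(re-executing from step 1 with the substitution; state before step 1: [-1])
1. PUSH -12 -> [-1, -12]
2. PUSH 91 -> [-1, -12, 91]
3. PUSH 12 -> [-1, -12, 91, 12]
4. ADD -> [-1, -12, 103]
5. DROP -> [-1, -12]
6. PUSH 26 -> [-1, -12, 26]
7. SUB -> [-1, -38]

[-1, -38]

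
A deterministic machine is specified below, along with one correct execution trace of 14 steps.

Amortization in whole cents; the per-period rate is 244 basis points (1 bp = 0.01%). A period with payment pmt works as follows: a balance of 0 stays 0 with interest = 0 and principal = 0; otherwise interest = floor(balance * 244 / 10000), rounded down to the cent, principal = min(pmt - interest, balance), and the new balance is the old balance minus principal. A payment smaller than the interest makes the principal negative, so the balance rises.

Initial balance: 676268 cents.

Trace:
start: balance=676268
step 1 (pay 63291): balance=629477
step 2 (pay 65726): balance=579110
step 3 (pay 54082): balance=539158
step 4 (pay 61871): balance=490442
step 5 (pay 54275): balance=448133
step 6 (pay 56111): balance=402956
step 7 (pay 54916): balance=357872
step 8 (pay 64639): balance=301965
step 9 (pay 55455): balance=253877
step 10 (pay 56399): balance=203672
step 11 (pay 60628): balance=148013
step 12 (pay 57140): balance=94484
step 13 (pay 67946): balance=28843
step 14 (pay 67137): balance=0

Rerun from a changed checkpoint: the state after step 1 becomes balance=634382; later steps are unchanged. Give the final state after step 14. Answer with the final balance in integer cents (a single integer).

0

state after step 1 := balance=634382
step 2 (pay 65726): balance=584134
step 3 (pay 54082): balance=544304
step 4 (pay 61871): balance=495714
step 5 (pay 54275): balance=453534
step 6 (pay 56111): balance=408489
step 7 (pay 54916): balance=363540
step 8 (pay 64639): balance=307771
step 9 (pay 55455): balance=259825
step 10 (pay 56399): balance=209765
step 11 (pay 60628): balance=154255
step 12 (pay 57140): balance=100878
step 13 (pay 67946): balance=35393
step 14 (pay 67137): balance=0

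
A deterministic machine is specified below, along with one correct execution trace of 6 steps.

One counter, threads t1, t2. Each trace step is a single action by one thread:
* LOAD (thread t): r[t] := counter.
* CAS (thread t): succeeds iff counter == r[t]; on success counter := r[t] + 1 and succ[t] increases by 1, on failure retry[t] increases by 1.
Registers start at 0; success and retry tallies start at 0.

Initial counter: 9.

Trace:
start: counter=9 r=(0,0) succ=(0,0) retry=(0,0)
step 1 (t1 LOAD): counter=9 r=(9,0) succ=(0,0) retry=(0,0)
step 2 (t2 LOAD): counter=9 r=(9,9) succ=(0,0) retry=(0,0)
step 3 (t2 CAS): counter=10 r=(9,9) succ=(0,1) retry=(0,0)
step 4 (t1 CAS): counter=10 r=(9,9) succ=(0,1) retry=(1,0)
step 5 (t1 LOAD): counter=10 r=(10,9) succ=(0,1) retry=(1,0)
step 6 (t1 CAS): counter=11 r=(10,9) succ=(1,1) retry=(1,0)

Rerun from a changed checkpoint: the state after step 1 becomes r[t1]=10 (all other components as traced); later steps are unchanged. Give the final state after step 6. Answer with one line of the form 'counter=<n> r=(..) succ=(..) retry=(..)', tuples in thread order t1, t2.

counter=12 r=(11,9) succ=(2,1) retry=(0,0)

state after step 1 := counter=9 r=(10,0) succ=(0,0) retry=(0,0)
step 2 (t2 LOAD): counter=9 r=(10,9) succ=(0,0) retry=(0,0)
step 3 (t2 CAS): counter=10 r=(10,9) succ=(0,1) retry=(0,0)
step 4 (t1 CAS): counter=11 r=(10,9) succ=(1,1) retry=(0,0)
step 5 (t1 LOAD): counter=11 r=(11,9) succ=(1,1) retry=(0,0)
step 6 (t1 CAS): counter=12 r=(11,9) succ=(2,1) retry=(0,0)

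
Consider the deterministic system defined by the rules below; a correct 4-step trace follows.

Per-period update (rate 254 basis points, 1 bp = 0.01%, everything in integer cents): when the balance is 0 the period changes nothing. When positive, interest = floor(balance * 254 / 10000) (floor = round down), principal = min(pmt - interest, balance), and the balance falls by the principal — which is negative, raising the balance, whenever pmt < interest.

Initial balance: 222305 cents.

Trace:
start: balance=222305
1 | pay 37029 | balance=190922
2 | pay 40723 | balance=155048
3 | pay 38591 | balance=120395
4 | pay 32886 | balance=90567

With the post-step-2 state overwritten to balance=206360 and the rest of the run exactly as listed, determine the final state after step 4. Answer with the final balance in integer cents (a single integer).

state after step 2 := balance=206360
3 | pay 38591 | balance=173010
4 | pay 32886 | balance=144518

144518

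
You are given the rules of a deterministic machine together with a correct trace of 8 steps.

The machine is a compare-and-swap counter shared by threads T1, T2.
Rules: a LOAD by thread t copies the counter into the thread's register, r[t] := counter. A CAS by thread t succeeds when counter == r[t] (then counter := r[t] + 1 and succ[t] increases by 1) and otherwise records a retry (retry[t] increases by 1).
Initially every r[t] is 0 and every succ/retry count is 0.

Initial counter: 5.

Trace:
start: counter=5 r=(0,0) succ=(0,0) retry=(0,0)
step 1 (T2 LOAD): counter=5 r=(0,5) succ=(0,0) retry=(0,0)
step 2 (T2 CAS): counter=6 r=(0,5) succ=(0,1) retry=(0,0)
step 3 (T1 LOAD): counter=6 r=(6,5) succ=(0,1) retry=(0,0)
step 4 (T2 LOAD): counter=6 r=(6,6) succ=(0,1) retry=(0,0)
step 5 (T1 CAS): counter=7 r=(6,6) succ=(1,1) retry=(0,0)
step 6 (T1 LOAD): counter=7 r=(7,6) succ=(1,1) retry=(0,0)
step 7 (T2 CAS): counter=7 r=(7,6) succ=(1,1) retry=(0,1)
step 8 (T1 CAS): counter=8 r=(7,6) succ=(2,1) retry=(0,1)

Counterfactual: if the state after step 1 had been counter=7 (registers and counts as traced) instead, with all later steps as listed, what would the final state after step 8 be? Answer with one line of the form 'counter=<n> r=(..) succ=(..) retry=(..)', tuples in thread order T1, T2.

state after step 1 := counter=7 r=(0,5) succ=(0,0) retry=(0,0)
step 2 (T2 CAS): counter=7 r=(0,5) succ=(0,0) retry=(0,1)
step 3 (T1 LOAD): counter=7 r=(7,5) succ=(0,0) retry=(0,1)
step 4 (T2 LOAD): counter=7 r=(7,7) succ=(0,0) retry=(0,1)
step 5 (T1 CAS): counter=8 r=(7,7) succ=(1,0) retry=(0,1)
step 6 (T1 LOAD): counter=8 r=(8,7) succ=(1,0) retry=(0,1)
step 7 (T2 CAS): counter=8 r=(8,7) succ=(1,0) retry=(0,2)
step 8 (T1 CAS): counter=9 r=(8,7) succ=(2,0) retry=(0,2)

counter=9 r=(8,7) succ=(2,0) retry=(0,2)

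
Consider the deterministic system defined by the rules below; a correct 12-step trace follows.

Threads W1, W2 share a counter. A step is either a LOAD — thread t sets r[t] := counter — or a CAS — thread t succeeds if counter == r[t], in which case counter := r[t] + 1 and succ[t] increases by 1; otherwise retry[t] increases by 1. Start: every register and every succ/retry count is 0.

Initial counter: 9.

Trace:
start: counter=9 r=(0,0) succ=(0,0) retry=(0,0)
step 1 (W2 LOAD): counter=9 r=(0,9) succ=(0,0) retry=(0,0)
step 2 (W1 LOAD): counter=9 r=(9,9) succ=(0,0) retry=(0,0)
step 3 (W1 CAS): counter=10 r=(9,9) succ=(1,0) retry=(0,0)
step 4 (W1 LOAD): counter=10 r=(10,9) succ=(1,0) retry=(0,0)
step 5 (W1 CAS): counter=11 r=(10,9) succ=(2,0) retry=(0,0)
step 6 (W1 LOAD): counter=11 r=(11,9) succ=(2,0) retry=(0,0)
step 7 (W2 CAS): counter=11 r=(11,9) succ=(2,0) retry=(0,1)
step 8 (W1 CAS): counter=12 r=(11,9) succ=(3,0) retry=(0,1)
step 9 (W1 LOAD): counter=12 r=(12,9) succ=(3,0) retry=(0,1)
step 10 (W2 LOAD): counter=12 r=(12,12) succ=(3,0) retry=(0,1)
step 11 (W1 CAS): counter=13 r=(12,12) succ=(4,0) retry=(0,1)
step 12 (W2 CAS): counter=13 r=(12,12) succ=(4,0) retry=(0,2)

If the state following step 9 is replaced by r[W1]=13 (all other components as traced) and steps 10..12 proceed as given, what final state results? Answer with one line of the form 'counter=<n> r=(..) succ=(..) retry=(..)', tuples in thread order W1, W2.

counter=13 r=(13,12) succ=(3,1) retry=(1,1)

state after step 9 := counter=12 r=(13,9) succ=(3,0) retry=(0,1)
step 10 (W2 LOAD): counter=12 r=(13,12) succ=(3,0) retry=(0,1)
step 11 (W1 CAS): counter=12 r=(13,12) succ=(3,0) retry=(1,1)
step 12 (W2 CAS): counter=13 r=(13,12) succ=(3,1) retry=(1,1)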